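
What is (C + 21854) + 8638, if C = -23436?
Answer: 7056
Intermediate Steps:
(C + 21854) + 8638 = (-23436 + 21854) + 8638 = -1582 + 8638 = 7056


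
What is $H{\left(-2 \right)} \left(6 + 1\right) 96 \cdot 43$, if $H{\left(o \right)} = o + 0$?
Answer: $-57792$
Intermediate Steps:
$H{\left(o \right)} = o$
$H{\left(-2 \right)} \left(6 + 1\right) 96 \cdot 43 = - 2 \left(6 + 1\right) 96 \cdot 43 = \left(-2\right) 7 \cdot 96 \cdot 43 = \left(-14\right) 96 \cdot 43 = \left(-1344\right) 43 = -57792$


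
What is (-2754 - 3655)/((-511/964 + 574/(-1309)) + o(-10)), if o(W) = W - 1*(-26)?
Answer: -1155337612/2709683 ≈ -426.37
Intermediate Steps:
o(W) = 26 + W (o(W) = W + 26 = 26 + W)
(-2754 - 3655)/((-511/964 + 574/(-1309)) + o(-10)) = (-2754 - 3655)/((-511/964 + 574/(-1309)) + (26 - 10)) = -6409/((-511*1/964 + 574*(-1/1309)) + 16) = -6409/((-511/964 - 82/187) + 16) = -6409/(-174605/180268 + 16) = -6409/2709683/180268 = -6409*180268/2709683 = -1155337612/2709683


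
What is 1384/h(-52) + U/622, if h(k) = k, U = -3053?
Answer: -254901/8086 ≈ -31.524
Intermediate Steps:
1384/h(-52) + U/622 = 1384/(-52) - 3053/622 = 1384*(-1/52) - 3053*1/622 = -346/13 - 3053/622 = -254901/8086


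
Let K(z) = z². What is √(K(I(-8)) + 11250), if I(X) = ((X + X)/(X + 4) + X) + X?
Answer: 3*√1266 ≈ 106.74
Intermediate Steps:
I(X) = 2*X + 2*X/(4 + X) (I(X) = ((2*X)/(4 + X) + X) + X = (2*X/(4 + X) + X) + X = (X + 2*X/(4 + X)) + X = 2*X + 2*X/(4 + X))
√(K(I(-8)) + 11250) = √((2*(-8)*(5 - 8)/(4 - 8))² + 11250) = √((2*(-8)*(-3)/(-4))² + 11250) = √((2*(-8)*(-¼)*(-3))² + 11250) = √((-12)² + 11250) = √(144 + 11250) = √11394 = 3*√1266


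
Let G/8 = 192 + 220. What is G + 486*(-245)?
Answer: -115774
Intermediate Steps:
G = 3296 (G = 8*(192 + 220) = 8*412 = 3296)
G + 486*(-245) = 3296 + 486*(-245) = 3296 - 119070 = -115774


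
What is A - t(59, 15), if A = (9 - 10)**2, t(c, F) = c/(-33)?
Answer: 92/33 ≈ 2.7879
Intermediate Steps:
t(c, F) = -c/33 (t(c, F) = c*(-1/33) = -c/33)
A = 1 (A = (-1)**2 = 1)
A - t(59, 15) = 1 - (-1)*59/33 = 1 - 1*(-59/33) = 1 + 59/33 = 92/33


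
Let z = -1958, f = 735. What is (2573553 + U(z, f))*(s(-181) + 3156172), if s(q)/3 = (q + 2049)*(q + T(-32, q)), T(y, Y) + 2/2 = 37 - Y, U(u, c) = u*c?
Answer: 3809297142468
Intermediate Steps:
U(u, c) = c*u
T(y, Y) = 36 - Y (T(y, Y) = -1 + (37 - Y) = 36 - Y)
s(q) = 221292 + 108*q (s(q) = 3*((q + 2049)*(q + (36 - q))) = 3*((2049 + q)*36) = 3*(73764 + 36*q) = 221292 + 108*q)
(2573553 + U(z, f))*(s(-181) + 3156172) = (2573553 + 735*(-1958))*((221292 + 108*(-181)) + 3156172) = (2573553 - 1439130)*((221292 - 19548) + 3156172) = 1134423*(201744 + 3156172) = 1134423*3357916 = 3809297142468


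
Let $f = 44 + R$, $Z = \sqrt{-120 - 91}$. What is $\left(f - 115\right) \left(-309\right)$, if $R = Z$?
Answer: $21939 - 309 i \sqrt{211} \approx 21939.0 - 4488.5 i$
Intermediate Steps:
$Z = i \sqrt{211}$ ($Z = \sqrt{-211} = i \sqrt{211} \approx 14.526 i$)
$R = i \sqrt{211} \approx 14.526 i$
$f = 44 + i \sqrt{211} \approx 44.0 + 14.526 i$
$\left(f - 115\right) \left(-309\right) = \left(\left(44 + i \sqrt{211}\right) - 115\right) \left(-309\right) = \left(-71 + i \sqrt{211}\right) \left(-309\right) = 21939 - 309 i \sqrt{211}$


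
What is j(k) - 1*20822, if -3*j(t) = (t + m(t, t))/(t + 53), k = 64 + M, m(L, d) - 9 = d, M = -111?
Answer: -374711/18 ≈ -20817.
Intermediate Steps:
m(L, d) = 9 + d
k = -47 (k = 64 - 111 = -47)
j(t) = -(9 + 2*t)/(3*(53 + t)) (j(t) = -(t + (9 + t))/(3*(t + 53)) = -(9 + 2*t)/(3*(53 + t)))
j(k) - 1*20822 = (-9 - 2*(-47))/(3*(53 - 47)) - 1*20822 = (⅓)*(-9 + 94)/6 - 20822 = (⅓)*(⅙)*85 - 20822 = 85/18 - 20822 = -374711/18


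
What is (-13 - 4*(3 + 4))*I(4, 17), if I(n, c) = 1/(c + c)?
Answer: -41/34 ≈ -1.2059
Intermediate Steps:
I(n, c) = 1/(2*c)
(-13 - 4*(3 + 4))*I(4, 17) = (-13 - 4*(3 + 4))*((1/2)/17) = (-13 - 4*7)*((1/2)*(1/17)) = (-13 - 28)*(1/34) = -41*1/34 = -41/34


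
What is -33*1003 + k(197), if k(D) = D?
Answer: -32902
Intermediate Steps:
-33*1003 + k(197) = -33*1003 + 197 = -33099 + 197 = -32902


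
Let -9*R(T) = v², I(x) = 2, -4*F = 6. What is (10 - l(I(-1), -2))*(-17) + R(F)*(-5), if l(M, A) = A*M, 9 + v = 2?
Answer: -1897/9 ≈ -210.78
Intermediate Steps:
v = -7 (v = -9 + 2 = -7)
F = -3/2 (F = -¼*6 = -3/2 ≈ -1.5000)
R(T) = -49/9 (R(T) = -⅑*(-7)² = -⅑*49 = -49/9)
(10 - l(I(-1), -2))*(-17) + R(F)*(-5) = (10 - (-2)*2)*(-17) - 49/9*(-5) = (10 - 1*(-4))*(-17) + 245/9 = (10 + 4)*(-17) + 245/9 = 14*(-17) + 245/9 = -238 + 245/9 = -1897/9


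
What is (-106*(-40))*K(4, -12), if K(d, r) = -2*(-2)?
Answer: 16960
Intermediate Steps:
K(d, r) = 4
(-106*(-40))*K(4, -12) = -106*(-40)*4 = 4240*4 = 16960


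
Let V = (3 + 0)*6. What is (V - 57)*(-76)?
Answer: 2964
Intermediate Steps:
V = 18 (V = 3*6 = 18)
(V - 57)*(-76) = (18 - 57)*(-76) = -39*(-76) = 2964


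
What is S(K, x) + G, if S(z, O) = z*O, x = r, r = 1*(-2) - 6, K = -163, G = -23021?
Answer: -21717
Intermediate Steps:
r = -8 (r = -2 - 6 = -8)
x = -8
S(z, O) = O*z
S(K, x) + G = -8*(-163) - 23021 = 1304 - 23021 = -21717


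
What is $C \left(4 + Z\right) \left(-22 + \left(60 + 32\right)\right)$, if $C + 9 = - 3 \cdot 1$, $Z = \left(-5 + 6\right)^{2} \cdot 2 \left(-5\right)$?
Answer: $5040$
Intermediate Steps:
$Z = -10$ ($Z = 1^{2} \cdot 2 \left(-5\right) = 1 \cdot 2 \left(-5\right) = 2 \left(-5\right) = -10$)
$C = -12$ ($C = -9 - 3 \cdot 1 = -9 - 3 = -12$)
$C \left(4 + Z\right) \left(-22 + \left(60 + 32\right)\right) = - 12 \left(4 - 10\right) \left(-22 + \left(60 + 32\right)\right) = \left(-12\right) \left(-6\right) \left(-22 + 92\right) = 72 \cdot 70 = 5040$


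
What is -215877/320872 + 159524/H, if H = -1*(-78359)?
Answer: 34270879085/25143209048 ≈ 1.3630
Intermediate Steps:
H = 78359
-215877/320872 + 159524/H = -215877/320872 + 159524/78359 = 34270879085/25143209048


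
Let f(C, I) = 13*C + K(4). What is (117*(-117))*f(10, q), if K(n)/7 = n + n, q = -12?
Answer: -2546154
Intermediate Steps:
K(n) = 14*n (K(n) = 7*(n + n) = 7*(2*n) = 14*n)
f(C, I) = 56 + 13*C (f(C, I) = 13*C + 14*4 = 13*C + 56 = 56 + 13*C)
(117*(-117))*f(10, q) = (117*(-117))*(56 + 13*10) = -13689*(56 + 130) = -13689*186 = -2546154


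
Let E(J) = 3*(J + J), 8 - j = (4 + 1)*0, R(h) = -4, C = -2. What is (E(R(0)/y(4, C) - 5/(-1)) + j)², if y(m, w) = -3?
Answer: 2116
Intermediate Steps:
j = 8 (j = 8 - (4 + 1)*0 = 8 - 5*0 = 8 - 1*0 = 8 + 0 = 8)
E(J) = 6*J (E(J) = 3*(2*J) = 6*J)
(E(R(0)/y(4, C) - 5/(-1)) + j)² = (6*(-4/(-3) - 5/(-1)) + 8)² = (6*(-4*(-⅓) - 5*(-1)) + 8)² = (6*(4/3 + 5) + 8)² = (6*(19/3) + 8)² = (38 + 8)² = 46² = 2116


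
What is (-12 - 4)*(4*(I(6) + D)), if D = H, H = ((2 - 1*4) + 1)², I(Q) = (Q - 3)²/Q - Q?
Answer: 224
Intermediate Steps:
I(Q) = -Q + (-3 + Q)²/Q (I(Q) = (-3 + Q)²/Q - Q = -Q + (-3 + Q)²/Q)
H = 1 (H = ((2 - 4) + 1)² = (-2 + 1)² = (-1)² = 1)
D = 1
(-12 - 4)*(4*(I(6) + D)) = (-12 - 4)*(4*((-6 + 9/6) + 1)) = -64*((-6 + 9*(⅙)) + 1) = -64*((-6 + 3/2) + 1) = -64*(-9/2 + 1) = -64*(-7)/2 = -16*(-14) = 224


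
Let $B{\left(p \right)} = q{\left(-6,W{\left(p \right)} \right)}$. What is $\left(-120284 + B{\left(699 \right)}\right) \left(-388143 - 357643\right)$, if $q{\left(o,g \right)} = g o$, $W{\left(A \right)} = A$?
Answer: $92833949708$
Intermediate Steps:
$B{\left(p \right)} = - 6 p$ ($B{\left(p \right)} = p \left(-6\right) = - 6 p$)
$\left(-120284 + B{\left(699 \right)}\right) \left(-388143 - 357643\right) = \left(-120284 - 4194\right) \left(-388143 - 357643\right) = \left(-120284 - 4194\right) \left(-745786\right) = \left(-124478\right) \left(-745786\right) = 92833949708$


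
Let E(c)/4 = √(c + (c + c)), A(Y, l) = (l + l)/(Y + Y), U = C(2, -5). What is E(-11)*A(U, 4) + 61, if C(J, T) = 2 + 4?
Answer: 61 + 8*I*√33/3 ≈ 61.0 + 15.319*I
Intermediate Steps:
C(J, T) = 6
U = 6
A(Y, l) = l/Y (A(Y, l) = (2*l)/((2*Y)) = (2*l)*(1/(2*Y)) = l/Y)
E(c) = 4*√3*√c (E(c) = 4*√(c + (c + c)) = 4*√(c + 2*c) = 4*√(3*c) = 4*(√3*√c) = 4*√3*√c)
E(-11)*A(U, 4) + 61 = (4*√3*√(-11))*(4/6) + 61 = (4*√3*(I*√11))*(4*(⅙)) + 61 = (4*I*√33)*(⅔) + 61 = 8*I*√33/3 + 61 = 61 + 8*I*√33/3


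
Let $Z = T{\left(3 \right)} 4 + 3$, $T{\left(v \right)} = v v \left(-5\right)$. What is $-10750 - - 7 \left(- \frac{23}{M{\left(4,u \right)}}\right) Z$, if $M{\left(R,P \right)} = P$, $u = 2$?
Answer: $\frac{6997}{2} \approx 3498.5$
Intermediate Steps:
$T{\left(v \right)} = - 5 v^{2}$ ($T{\left(v \right)} = v^{2} \left(-5\right) = - 5 v^{2}$)
$Z = -177$ ($Z = - 5 \cdot 3^{2} \cdot 4 + 3 = \left(-5\right) 9 \cdot 4 + 3 = \left(-45\right) 4 + 3 = -180 + 3 = -177$)
$-10750 - - 7 \left(- \frac{23}{M{\left(4,u \right)}}\right) Z = -10750 - - 7 \left(- \frac{23}{2}\right) \left(-177\right) = -10750 - - 7 \left(\left(-23\right) \frac{1}{2}\right) \left(-177\right) = -10750 - \left(-7\right) \left(- \frac{23}{2}\right) \left(-177\right) = -10750 - \frac{161}{2} \left(-177\right) = -10750 - - \frac{28497}{2} = -10750 + \frac{28497}{2} = \frac{6997}{2}$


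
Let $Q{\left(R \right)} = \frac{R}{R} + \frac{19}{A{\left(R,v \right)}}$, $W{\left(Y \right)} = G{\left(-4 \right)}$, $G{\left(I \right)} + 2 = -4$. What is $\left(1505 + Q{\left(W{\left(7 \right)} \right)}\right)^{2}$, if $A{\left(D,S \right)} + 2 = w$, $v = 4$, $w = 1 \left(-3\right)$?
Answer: $\frac{56415121}{25} \approx 2.2566 \cdot 10^{6}$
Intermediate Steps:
$w = -3$
$G{\left(I \right)} = -6$ ($G{\left(I \right)} = -2 - 4 = -6$)
$W{\left(Y \right)} = -6$
$A{\left(D,S \right)} = -5$ ($A{\left(D,S \right)} = -2 - 3 = -5$)
$Q{\left(R \right)} = - \frac{14}{5}$ ($Q{\left(R \right)} = \frac{R}{R} + \frac{19}{-5} = 1 + 19 \left(- \frac{1}{5}\right) = 1 - \frac{19}{5} = - \frac{14}{5}$)
$\left(1505 + Q{\left(W{\left(7 \right)} \right)}\right)^{2} = \left(1505 - \frac{14}{5}\right)^{2} = \left(\frac{7511}{5}\right)^{2} = \frac{56415121}{25}$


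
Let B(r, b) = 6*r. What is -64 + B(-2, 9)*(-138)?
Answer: 1592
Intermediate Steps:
-64 + B(-2, 9)*(-138) = -64 + (6*(-2))*(-138) = -64 - 12*(-138) = -64 + 1656 = 1592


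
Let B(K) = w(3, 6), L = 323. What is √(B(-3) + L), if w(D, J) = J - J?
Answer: √323 ≈ 17.972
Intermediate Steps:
w(D, J) = 0
B(K) = 0
√(B(-3) + L) = √(0 + 323) = √323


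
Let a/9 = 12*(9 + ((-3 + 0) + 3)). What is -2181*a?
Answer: -2119932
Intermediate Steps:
a = 972 (a = 9*(12*(9 + ((-3 + 0) + 3))) = 9*(12*(9 + (-3 + 3))) = 9*(12*(9 + 0)) = 9*(12*9) = 9*108 = 972)
-2181*a = -2181*972 = -2119932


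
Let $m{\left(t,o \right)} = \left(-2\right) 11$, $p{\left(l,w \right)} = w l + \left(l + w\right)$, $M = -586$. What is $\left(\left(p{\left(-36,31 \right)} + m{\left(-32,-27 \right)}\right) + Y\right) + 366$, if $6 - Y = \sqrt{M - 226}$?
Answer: $-771 - 2 i \sqrt{203} \approx -771.0 - 28.496 i$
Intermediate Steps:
$p{\left(l,w \right)} = l + w + l w$ ($p{\left(l,w \right)} = l w + \left(l + w\right) = l + w + l w$)
$m{\left(t,o \right)} = -22$
$Y = 6 - 2 i \sqrt{203}$ ($Y = 6 - \sqrt{-586 - 226} = 6 - \sqrt{-812} = 6 - 2 i \sqrt{203} \approx 6.0 - 28.496 i$)
$\left(\left(p{\left(-36,31 \right)} + m{\left(-32,-27 \right)}\right) + Y\right) + 366 = \left(\left(\left(-36 + 31 - 1116\right) - 22\right) + \left(6 - 2 i \sqrt{203}\right)\right) + 366 = \left(\left(-1121 - 22\right) + \left(6 - 2 i \sqrt{203}\right)\right) + 366 = \left(-1143 + \left(6 - 2 i \sqrt{203}\right)\right) + 366 = \left(-1137 - 2 i \sqrt{203}\right) + 366 = -771 - 2 i \sqrt{203}$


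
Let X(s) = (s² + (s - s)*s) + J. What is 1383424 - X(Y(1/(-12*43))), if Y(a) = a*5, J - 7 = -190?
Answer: 368393665367/266256 ≈ 1.3836e+6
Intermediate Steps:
J = -183 (J = 7 - 190 = -183)
Y(a) = 5*a
X(s) = -183 + s² (X(s) = (s² + (s - s)*s) - 183 = (s² + 0*s) - 183 = (s² + 0) - 183 = s² - 183 = -183 + s²)
1383424 - X(Y(1/(-12*43))) = 1383424 - (-183 + (5*(1/(-12*43)))²) = 1383424 - (-183 + (5*(-1/12*1/43))²) = 1383424 - (-183 + (5*(-1/516))²) = 1383424 - (-183 + (-5/516)²) = 1383424 - (-183 + 25/266256) = 1383424 - 1*(-48724823/266256) = 1383424 + 48724823/266256 = 368393665367/266256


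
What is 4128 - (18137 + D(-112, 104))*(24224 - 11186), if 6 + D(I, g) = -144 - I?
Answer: -235970634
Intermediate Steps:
D(I, g) = -150 - I (D(I, g) = -6 + (-144 - I) = -150 - I)
4128 - (18137 + D(-112, 104))*(24224 - 11186) = 4128 - (18137 + (-150 - 1*(-112)))*(24224 - 11186) = 4128 - (18137 + (-150 + 112))*13038 = 4128 - (18137 - 38)*13038 = 4128 - 18099*13038 = 4128 - 1*235974762 = 4128 - 235974762 = -235970634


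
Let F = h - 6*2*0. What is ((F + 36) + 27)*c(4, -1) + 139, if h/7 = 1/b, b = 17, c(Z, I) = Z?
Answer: 6675/17 ≈ 392.65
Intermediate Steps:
h = 7/17 ≈ 0.41176
F = 7/17 (F = 7/17 - 6*2*0 = 7/17 - 12*0 = 7/17 - 1*0 = 7/17 + 0 = 7/17 ≈ 0.41176)
((F + 36) + 27)*c(4, -1) + 139 = ((7/17 + 36) + 27)*4 + 139 = (619/17 + 27)*4 + 139 = (1078/17)*4 + 139 = 4312/17 + 139 = 6675/17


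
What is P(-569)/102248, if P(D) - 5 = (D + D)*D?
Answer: 647527/102248 ≈ 6.3329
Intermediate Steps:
P(D) = 5 + 2*D**2 (P(D) = 5 + (D + D)*D = 5 + (2*D)*D = 5 + 2*D**2)
P(-569)/102248 = (5 + 2*(-569)**2)/102248 = (5 + 2*323761)*(1/102248) = (5 + 647522)*(1/102248) = 647527*(1/102248) = 647527/102248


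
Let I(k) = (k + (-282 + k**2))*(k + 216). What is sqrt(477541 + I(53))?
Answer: sqrt(1171561) ≈ 1082.4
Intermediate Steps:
I(k) = (216 + k)*(-282 + k + k**2) (I(k) = (-282 + k + k**2)*(216 + k) = (216 + k)*(-282 + k + k**2))
sqrt(477541 + I(53)) = sqrt(477541 + (-60912 + 53**3 - 66*53 + 217*53**2)) = sqrt(477541 + (-60912 + 148877 - 3498 + 217*2809)) = sqrt(477541 + (-60912 + 148877 - 3498 + 609553)) = sqrt(477541 + 694020) = sqrt(1171561)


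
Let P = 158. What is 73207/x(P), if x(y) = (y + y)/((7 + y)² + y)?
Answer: 2004627281/316 ≈ 6.3438e+6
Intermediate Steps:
x(y) = 2*y/(y + (7 + y)²) (x(y) = (2*y)/(y + (7 + y)²) = 2*y/(y + (7 + y)²))
73207/x(P) = 73207/((2*158/(158 + (7 + 158)²))) = 73207/((2*158/(158 + 165²))) = 73207/((2*158/(158 + 27225))) = 73207/((2*158/27383)) = 73207/((2*158*(1/27383))) = 73207/(316/27383) = 73207*(27383/316) = 2004627281/316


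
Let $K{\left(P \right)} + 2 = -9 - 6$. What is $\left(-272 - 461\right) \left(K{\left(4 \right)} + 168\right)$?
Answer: $-110683$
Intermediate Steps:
$K{\left(P \right)} = -17$ ($K{\left(P \right)} = -2 - 15 = -17$)
$\left(-272 - 461\right) \left(K{\left(4 \right)} + 168\right) = \left(-272 - 461\right) \left(-17 + 168\right) = \left(-733\right) 151 = -110683$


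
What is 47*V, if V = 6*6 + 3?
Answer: 1833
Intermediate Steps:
V = 39 (V = 36 + 3 = 39)
47*V = 47*39 = 1833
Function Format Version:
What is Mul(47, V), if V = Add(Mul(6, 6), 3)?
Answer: 1833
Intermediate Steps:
V = 39 (V = Add(36, 3) = 39)
Mul(47, V) = Mul(47, 39) = 1833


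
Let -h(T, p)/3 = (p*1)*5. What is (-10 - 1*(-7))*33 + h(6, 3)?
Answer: -144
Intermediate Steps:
h(T, p) = -15*p (h(T, p) = -3*p*1*5 = -3*p*5 = -15*p)
(-10 - 1*(-7))*33 + h(6, 3) = (-10 - 1*(-7))*33 - 15*3 = (-10 + 7)*33 - 45 = -3*33 - 45 = -99 - 45 = -144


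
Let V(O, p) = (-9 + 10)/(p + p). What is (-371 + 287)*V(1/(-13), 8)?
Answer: -21/4 ≈ -5.2500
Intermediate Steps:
V(O, p) = 1/(2*p)
(-371 + 287)*V(1/(-13), 8) = (-371 + 287)*((½)/8) = -42/8 = -84*1/16 = -21/4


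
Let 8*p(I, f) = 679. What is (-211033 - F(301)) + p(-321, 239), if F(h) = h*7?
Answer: -1704441/8 ≈ -2.1306e+5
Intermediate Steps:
F(h) = 7*h
p(I, f) = 679/8 (p(I, f) = (⅛)*679 = 679/8)
(-211033 - F(301)) + p(-321, 239) = (-211033 - 7*301) + 679/8 = (-211033 - 1*2107) + 679/8 = (-211033 - 2107) + 679/8 = -213140 + 679/8 = -1704441/8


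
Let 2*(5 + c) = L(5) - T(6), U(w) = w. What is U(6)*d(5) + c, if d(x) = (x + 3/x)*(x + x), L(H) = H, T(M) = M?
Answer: 661/2 ≈ 330.50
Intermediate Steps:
d(x) = 2*x*(x + 3/x) (d(x) = (x + 3/x)*(2*x) = 2*x*(x + 3/x))
c = -11/2 (c = -5 + (5 - 1*6)/2 = -5 + (5 - 6)/2 = -5 + (1/2)*(-1) = -5 - 1/2 = -11/2 ≈ -5.5000)
U(6)*d(5) + c = 6*(6 + 2*5**2) - 11/2 = 6*(6 + 2*25) - 11/2 = 6*(6 + 50) - 11/2 = 6*56 - 11/2 = 336 - 11/2 = 661/2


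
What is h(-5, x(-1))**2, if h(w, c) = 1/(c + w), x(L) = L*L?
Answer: 1/16 ≈ 0.062500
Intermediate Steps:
x(L) = L**2
h(-5, x(-1))**2 = (1/((-1)**2 - 5))**2 = (1/(1 - 5))**2 = (1/(-4))**2 = (-1/4)**2 = 1/16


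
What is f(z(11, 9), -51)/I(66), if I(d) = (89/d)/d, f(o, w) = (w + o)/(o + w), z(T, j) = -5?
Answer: 4356/89 ≈ 48.944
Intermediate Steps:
f(o, w) = 1 (f(o, w) = (o + w)/(o + w) = 1)
I(d) = 89/d²
f(z(11, 9), -51)/I(66) = 1/(89/66²) = 1/(89*(1/4356)) = 1/(89/4356) = 1*(4356/89) = 4356/89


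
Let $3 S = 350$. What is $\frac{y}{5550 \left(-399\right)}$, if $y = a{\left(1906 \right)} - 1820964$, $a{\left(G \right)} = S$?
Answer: $\frac{2731271}{3321675} \approx 0.82226$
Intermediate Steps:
$S = \frac{350}{3}$ ($S = \frac{1}{3} \cdot 350 = \frac{350}{3} \approx 116.67$)
$a{\left(G \right)} = \frac{350}{3}$
$y = - \frac{5462542}{3}$ ($y = \frac{350}{3} - 1820964 = - \frac{5462542}{3} \approx -1.8208 \cdot 10^{6}$)
$\frac{y}{5550 \left(-399\right)} = - \frac{5462542}{3 \cdot 5550 \left(-399\right)} = - \frac{5462542}{3 \left(-2214450\right)} = \left(- \frac{5462542}{3}\right) \left(- \frac{1}{2214450}\right) = \frac{2731271}{3321675}$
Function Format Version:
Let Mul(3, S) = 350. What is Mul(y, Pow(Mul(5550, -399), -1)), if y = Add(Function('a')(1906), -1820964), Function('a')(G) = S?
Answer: Rational(2731271, 3321675) ≈ 0.82226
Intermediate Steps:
S = Rational(350, 3) (S = Mul(Rational(1, 3), 350) = Rational(350, 3) ≈ 116.67)
Function('a')(G) = Rational(350, 3)
y = Rational(-5462542, 3) (y = Add(Rational(350, 3), -1820964) = Rational(-5462542, 3) ≈ -1.8208e+6)
Mul(y, Pow(Mul(5550, -399), -1)) = Mul(Rational(-5462542, 3), Pow(Mul(5550, -399), -1)) = Mul(Rational(-5462542, 3), Pow(-2214450, -1)) = Mul(Rational(-5462542, 3), Rational(-1, 2214450)) = Rational(2731271, 3321675)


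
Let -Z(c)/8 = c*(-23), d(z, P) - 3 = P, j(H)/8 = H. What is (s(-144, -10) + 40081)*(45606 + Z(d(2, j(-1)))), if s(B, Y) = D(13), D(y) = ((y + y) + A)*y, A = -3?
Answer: 1804420680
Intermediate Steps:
j(H) = 8*H
d(z, P) = 3 + P
D(y) = y*(-3 + 2*y) (D(y) = ((y + y) - 3)*y = (2*y - 3)*y = (-3 + 2*y)*y = y*(-3 + 2*y))
s(B, Y) = 299 (s(B, Y) = 13*(-3 + 2*13) = 13*(-3 + 26) = 13*23 = 299)
Z(c) = 184*c (Z(c) = -8*c*(-23) = -(-184)*c = 184*c)
(s(-144, -10) + 40081)*(45606 + Z(d(2, j(-1)))) = (299 + 40081)*(45606 + 184*(3 + 8*(-1))) = 40380*(45606 + 184*(3 - 8)) = 40380*(45606 + 184*(-5)) = 40380*(45606 - 920) = 40380*44686 = 1804420680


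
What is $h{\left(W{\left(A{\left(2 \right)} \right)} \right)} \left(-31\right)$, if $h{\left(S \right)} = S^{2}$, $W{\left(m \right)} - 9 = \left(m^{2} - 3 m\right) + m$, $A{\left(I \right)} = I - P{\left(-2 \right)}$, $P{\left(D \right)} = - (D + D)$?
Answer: $-8959$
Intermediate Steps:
$P{\left(D \right)} = - 2 D$
$A{\left(I \right)} = -4 + I$ ($A{\left(I \right)} = I - \left(-2\right) \left(-2\right) = I - 4 = -4 + I$)
$W{\left(m \right)} = 9 + m^{2} - 2 m$ ($W{\left(m \right)} = 9 + \left(\left(m^{2} - 3 m\right) + m\right) = 9 + \left(m^{2} - 2 m\right) = 9 + m^{2} - 2 m$)
$h{\left(W{\left(A{\left(2 \right)} \right)} \right)} \left(-31\right) = \left(9 + \left(-4 + 2\right)^{2} - 2 \left(-4 + 2\right)\right)^{2} \left(-31\right) = \left(9 + \left(-2\right)^{2} - -4\right)^{2} \left(-31\right) = \left(9 + 4 + 4\right)^{2} \left(-31\right) = 17^{2} \left(-31\right) = 289 \left(-31\right) = -8959$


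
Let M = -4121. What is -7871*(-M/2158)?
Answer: -2495107/166 ≈ -15031.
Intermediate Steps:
-7871*(-M/2158) = -7871/((-2158/(-4121))) = -7871/((-2158*(-1/4121))) = -7871/166/317 = -7871*317/166 = -2495107/166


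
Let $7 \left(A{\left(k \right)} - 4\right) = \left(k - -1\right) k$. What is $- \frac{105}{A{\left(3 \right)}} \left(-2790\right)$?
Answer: $\frac{205065}{4} \approx 51266.0$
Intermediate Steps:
$A{\left(k \right)} = 4 + \frac{k \left(1 + k\right)}{7}$ ($A{\left(k \right)} = 4 + \frac{\left(k - -1\right) k}{7} = 4 + \frac{\left(k + 1\right) k}{7} = 4 + \frac{\left(1 + k\right) k}{7} = 4 + \frac{k \left(1 + k\right)}{7}$)
$- \frac{105}{A{\left(3 \right)}} \left(-2790\right) = - \frac{105}{4 + \frac{1}{7} \cdot 3 + \frac{3^{2}}{7}} \left(-2790\right) = - \frac{105}{4 + \frac{3}{7} + \frac{1}{7} \cdot 9} \left(-2790\right) = - \frac{105}{4 + \frac{3}{7} + \frac{9}{7}} \left(-2790\right) = - \frac{105}{\frac{40}{7}} \left(-2790\right) = \left(-105\right) \frac{7}{40} \left(-2790\right) = \left(- \frac{147}{8}\right) \left(-2790\right) = \frac{205065}{4}$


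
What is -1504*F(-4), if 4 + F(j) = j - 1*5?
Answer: 19552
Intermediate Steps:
F(j) = -9 + j (F(j) = -4 + (j - 1*5) = -4 + (j - 5) = -4 + (-5 + j) = -9 + j)
-1504*F(-4) = -1504*(-9 - 4) = -1504*(-13) = 19552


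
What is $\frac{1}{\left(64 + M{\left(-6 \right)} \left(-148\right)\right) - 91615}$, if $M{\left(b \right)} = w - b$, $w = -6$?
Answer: $- \frac{1}{91551} \approx -1.0923 \cdot 10^{-5}$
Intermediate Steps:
$M{\left(b \right)} = -6 - b$
$\frac{1}{\left(64 + M{\left(-6 \right)} \left(-148\right)\right) - 91615} = \frac{1}{\left(64 + \left(-6 - -6\right) \left(-148\right)\right) - 91615} = \frac{1}{\left(64 + \left(-6 + 6\right) \left(-148\right)\right) - 91615} = \frac{1}{\left(64 + 0 \left(-148\right)\right) - 91615} = \frac{1}{\left(64 + 0\right) - 91615} = \frac{1}{64 - 91615} = \frac{1}{-91551} = - \frac{1}{91551}$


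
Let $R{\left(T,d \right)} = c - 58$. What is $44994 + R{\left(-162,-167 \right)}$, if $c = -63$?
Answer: $44873$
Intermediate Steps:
$R{\left(T,d \right)} = -121$ ($R{\left(T,d \right)} = -63 - 58 = -121$)
$44994 + R{\left(-162,-167 \right)} = 44994 - 121 = 44873$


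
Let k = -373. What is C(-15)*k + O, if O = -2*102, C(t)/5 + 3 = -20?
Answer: 42691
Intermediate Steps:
C(t) = -115 (C(t) = -15 + 5*(-20) = -15 - 100 = -115)
O = -204
C(-15)*k + O = -115*(-373) - 204 = 42895 - 204 = 42691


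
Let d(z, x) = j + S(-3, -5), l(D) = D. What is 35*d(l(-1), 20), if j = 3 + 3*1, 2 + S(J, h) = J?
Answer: 35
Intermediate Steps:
S(J, h) = -2 + J
j = 6 (j = 3 + 3 = 6)
d(z, x) = 1 (d(z, x) = 6 + (-2 - 3) = 6 - 5 = 1)
35*d(l(-1), 20) = 35*1 = 35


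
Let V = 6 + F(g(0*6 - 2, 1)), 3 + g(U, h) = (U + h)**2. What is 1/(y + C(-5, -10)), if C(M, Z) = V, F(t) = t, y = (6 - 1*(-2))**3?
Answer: 1/516 ≈ 0.0019380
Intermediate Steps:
y = 512 (y = (6 + 2)**3 = 8**3 = 512)
g(U, h) = -3 + (U + h)**2
V = 4 (V = 6 + (-3 + ((0*6 - 2) + 1)**2) = 6 + (-3 + ((0 - 2) + 1)**2) = 6 + (-3 + (-2 + 1)**2) = 6 + (-3 + (-1)**2) = 6 + (-3 + 1) = 6 - 2 = 4)
C(M, Z) = 4
1/(y + C(-5, -10)) = 1/(512 + 4) = 1/516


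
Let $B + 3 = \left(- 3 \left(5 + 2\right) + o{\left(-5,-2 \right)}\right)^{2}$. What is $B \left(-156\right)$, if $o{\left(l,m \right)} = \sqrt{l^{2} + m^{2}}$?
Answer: $-72852 + 6552 \sqrt{29} \approx -37568.0$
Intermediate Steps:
$B = -3 + \left(-21 + \sqrt{29}\right)^{2}$ ($B = -3 + \left(- 3 \left(5 + 2\right) + \sqrt{\left(-5\right)^{2} + \left(-2\right)^{2}}\right)^{2} = -3 + \left(\left(-3\right) 7 + \sqrt{25 + 4}\right)^{2} = -3 + \left(-21 + \sqrt{29}\right)^{2} \approx 240.82$)
$B \left(-156\right) = \left(467 - 42 \sqrt{29}\right) \left(-156\right) = -72852 + 6552 \sqrt{29}$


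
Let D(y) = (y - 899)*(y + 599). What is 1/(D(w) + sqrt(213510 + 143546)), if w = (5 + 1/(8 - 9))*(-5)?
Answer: -532101/283131117145 - 8*sqrt(5579)/283131117145 ≈ -1.8815e-6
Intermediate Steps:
w = -20 (w = (5 + 1/(-1))*(-5) = (5 - 1)*(-5) = 4*(-5) = -20)
D(y) = (-899 + y)*(599 + y)
1/(D(w) + sqrt(213510 + 143546)) = 1/((-538501 + (-20)**2 - 300*(-20)) + sqrt(213510 + 143546)) = 1/((-538501 + 400 + 6000) + sqrt(357056)) = 1/(-532101 + 8*sqrt(5579))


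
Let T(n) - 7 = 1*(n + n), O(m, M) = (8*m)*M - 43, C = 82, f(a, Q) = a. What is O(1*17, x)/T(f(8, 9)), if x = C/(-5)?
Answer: -11367/115 ≈ -98.844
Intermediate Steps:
x = -82/5 (x = 82/(-5) = 82*(-⅕) = -82/5 ≈ -16.400)
O(m, M) = -43 + 8*M*m (O(m, M) = 8*M*m - 43 = -43 + 8*M*m)
T(n) = 7 + 2*n (T(n) = 7 + 1*(n + n) = 7 + 1*(2*n) = 7 + 2*n)
O(1*17, x)/T(f(8, 9)) = (-43 + 8*(-82/5)*(1*17))/(7 + 2*8) = (-43 + 8*(-82/5)*17)/(7 + 16) = (-43 - 11152/5)/23 = -11367/5*1/23 = -11367/115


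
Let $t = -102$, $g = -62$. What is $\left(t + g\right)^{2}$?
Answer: $26896$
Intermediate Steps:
$\left(t + g\right)^{2} = \left(-102 - 62\right)^{2} = \left(-164\right)^{2} = 26896$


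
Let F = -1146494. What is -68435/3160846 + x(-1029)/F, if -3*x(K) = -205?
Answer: -59007231025/2717918230443 ≈ -0.021710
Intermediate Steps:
x(K) = 205/3 (x(K) = -1/3*(-205) = 205/3)
-68435/3160846 + x(-1029)/F = -68435/3160846 + (205/3)/(-1146494) = -68435*1/3160846 + (205/3)*(-1/1146494) = -68435/3160846 - 205/3439482 = -59007231025/2717918230443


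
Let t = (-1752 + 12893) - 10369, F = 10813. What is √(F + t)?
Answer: √11585 ≈ 107.63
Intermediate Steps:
t = 772 (t = 11141 - 10369 = 772)
√(F + t) = √(10813 + 772) = √11585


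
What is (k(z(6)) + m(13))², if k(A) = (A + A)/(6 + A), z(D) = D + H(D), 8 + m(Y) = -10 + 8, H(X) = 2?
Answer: 3844/49 ≈ 78.449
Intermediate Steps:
m(Y) = -10 (m(Y) = -8 + (-10 + 8) = -8 - 2 = -10)
z(D) = 2 + D (z(D) = D + 2 = 2 + D)
k(A) = 2*A/(6 + A) (k(A) = (2*A)/(6 + A) = 2*A/(6 + A))
(k(z(6)) + m(13))² = (2*(2 + 6)/(6 + (2 + 6)) - 10)² = (2*8/(6 + 8) - 10)² = (2*8/14 - 10)² = (2*8*(1/14) - 10)² = (8/7 - 10)² = (-62/7)² = 3844/49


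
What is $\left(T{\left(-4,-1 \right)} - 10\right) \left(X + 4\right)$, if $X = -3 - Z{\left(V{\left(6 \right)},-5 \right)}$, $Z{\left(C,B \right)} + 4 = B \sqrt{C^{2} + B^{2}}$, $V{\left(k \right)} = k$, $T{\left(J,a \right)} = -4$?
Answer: $-70 - 70 \sqrt{61} \approx -616.72$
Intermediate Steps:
$Z{\left(C,B \right)} = -4 + B \sqrt{B^{2} + C^{2}}$ ($Z{\left(C,B \right)} = -4 + B \sqrt{C^{2} + B^{2}} = -4 + B \sqrt{B^{2} + C^{2}}$)
$X = 1 + 5 \sqrt{61}$ ($X = -3 - \left(-4 - 5 \sqrt{\left(-5\right)^{2} + 6^{2}}\right) = -3 - \left(-4 - 5 \sqrt{25 + 36}\right) = -3 - \left(-4 - 5 \sqrt{61}\right) = -3 + \left(4 + 5 \sqrt{61}\right) = 1 + 5 \sqrt{61} \approx 40.051$)
$\left(T{\left(-4,-1 \right)} - 10\right) \left(X + 4\right) = \left(-4 - 10\right) \left(\left(1 + 5 \sqrt{61}\right) + 4\right) = \left(-4 - 10\right) \left(5 + 5 \sqrt{61}\right) = - 14 \left(5 + 5 \sqrt{61}\right) = -70 - 70 \sqrt{61}$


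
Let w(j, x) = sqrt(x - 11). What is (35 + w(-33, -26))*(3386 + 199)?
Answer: 125475 + 3585*I*sqrt(37) ≈ 1.2548e+5 + 21807.0*I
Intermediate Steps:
w(j, x) = sqrt(-11 + x)
(35 + w(-33, -26))*(3386 + 199) = (35 + sqrt(-11 - 26))*(3386 + 199) = (35 + sqrt(-37))*3585 = (35 + I*sqrt(37))*3585 = 125475 + 3585*I*sqrt(37)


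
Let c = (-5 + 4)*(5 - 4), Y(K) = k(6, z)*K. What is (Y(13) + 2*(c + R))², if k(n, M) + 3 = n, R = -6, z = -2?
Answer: 625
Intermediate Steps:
k(n, M) = -3 + n
Y(K) = 3*K (Y(K) = (-3 + 6)*K = 3*K)
c = -1 (c = -1*1 = -1)
(Y(13) + 2*(c + R))² = (3*13 + 2*(-1 - 6))² = (39 + 2*(-7))² = (39 - 14)² = 25² = 625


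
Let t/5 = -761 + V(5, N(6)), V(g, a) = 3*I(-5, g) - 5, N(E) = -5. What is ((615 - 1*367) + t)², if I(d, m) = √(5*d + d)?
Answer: 12823974 - 107460*I*√30 ≈ 1.2824e+7 - 5.8858e+5*I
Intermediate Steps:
I(d, m) = √6*√d (I(d, m) = √(6*d) = √6*√d)
V(g, a) = -5 + 3*I*√30 (V(g, a) = 3*(√6*√(-5)) - 5 = 3*(√6*(I*√5)) - 5 = 3*(I*√30) - 5 = 3*I*√30 - 5 = -5 + 3*I*√30)
t = -3830 + 15*I*√30 (t = 5*(-761 + (-5 + 3*I*√30)) = 5*(-766 + 3*I*√30) = -3830 + 15*I*√30 ≈ -3830.0 + 82.158*I)
((615 - 1*367) + t)² = ((615 - 1*367) + (-3830 + 15*I*√30))² = ((615 - 367) + (-3830 + 15*I*√30))² = (248 + (-3830 + 15*I*√30))² = (-3582 + 15*I*√30)²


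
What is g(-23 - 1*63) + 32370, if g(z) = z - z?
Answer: 32370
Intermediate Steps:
g(z) = 0
g(-23 - 1*63) + 32370 = 0 + 32370 = 32370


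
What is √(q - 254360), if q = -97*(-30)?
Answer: 5*I*√10058 ≈ 501.45*I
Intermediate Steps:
q = 2910
√(q - 254360) = √(2910 - 254360) = √(-251450) = 5*I*√10058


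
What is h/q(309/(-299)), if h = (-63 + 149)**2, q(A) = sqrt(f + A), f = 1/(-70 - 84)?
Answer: -7396*I*sqrt(2204912710)/47885 ≈ -7252.6*I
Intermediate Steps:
f = -1/154 (f = 1/(-154) = -1/154 ≈ -0.0064935)
q(A) = sqrt(-1/154 + A)
h = 7396 (h = 86**2 = 7396)
h/q(309/(-299)) = 7396/((sqrt(-154 + 23716*(309/(-299)))/154)) = 7396/((sqrt(-154 + 23716*(309*(-1/299)))/154)) = 7396/((sqrt(-154 + 23716*(-309/299))/154)) = 7396/((sqrt(-154 - 7328244/299)/154)) = 7396/((sqrt(-7374290/299)/154)) = 7396/(((I*sqrt(2204912710)/299)/154)) = 7396/((I*sqrt(2204912710)/46046)) = 7396*(-I*sqrt(2204912710)/47885) = -7396*I*sqrt(2204912710)/47885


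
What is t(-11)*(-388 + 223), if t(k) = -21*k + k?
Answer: -36300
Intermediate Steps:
t(k) = -20*k
t(-11)*(-388 + 223) = (-20*(-11))*(-388 + 223) = 220*(-165) = -36300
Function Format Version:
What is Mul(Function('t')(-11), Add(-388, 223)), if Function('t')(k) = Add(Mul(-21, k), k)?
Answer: -36300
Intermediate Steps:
Function('t')(k) = Mul(-20, k)
Mul(Function('t')(-11), Add(-388, 223)) = Mul(Mul(-20, -11), Add(-388, 223)) = Mul(220, -165) = -36300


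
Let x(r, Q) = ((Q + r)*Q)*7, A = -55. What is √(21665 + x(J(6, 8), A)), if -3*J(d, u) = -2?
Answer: 5*√15330/3 ≈ 206.36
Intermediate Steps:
J(d, u) = ⅔ (J(d, u) = -⅓*(-2) = ⅔)
x(r, Q) = 7*Q*(Q + r) (x(r, Q) = (Q*(Q + r))*7 = 7*Q*(Q + r))
√(21665 + x(J(6, 8), A)) = √(21665 + 7*(-55)*(-55 + ⅔)) = √(21665 + 7*(-55)*(-163/3)) = √(21665 + 62755/3) = √(127750/3) = 5*√15330/3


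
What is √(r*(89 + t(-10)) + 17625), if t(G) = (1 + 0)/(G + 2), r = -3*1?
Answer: √277734/4 ≈ 131.75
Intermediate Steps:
r = -3
t(G) = 1/(2 + G)
√(r*(89 + t(-10)) + 17625) = √(-3*(89 + 1/(2 - 10)) + 17625) = √(-3*(89 + 1/(-8)) + 17625) = √(-3*(89 - ⅛) + 17625) = √(-3*711/8 + 17625) = √(-2133/8 + 17625) = √(138867/8) = √277734/4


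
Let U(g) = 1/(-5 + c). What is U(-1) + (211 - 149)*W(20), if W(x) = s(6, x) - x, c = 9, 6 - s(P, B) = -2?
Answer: -2975/4 ≈ -743.75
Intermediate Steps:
s(P, B) = 8 (s(P, B) = 6 - 1*(-2) = 6 + 2 = 8)
W(x) = 8 - x
U(g) = 1/4 (U(g) = 1/(-5 + 9) = 1/4)
U(-1) + (211 - 149)*W(20) = 1/4 + (211 - 149)*(8 - 1*20) = 1/4 + 62*(8 - 20) = 1/4 + 62*(-12) = 1/4 - 744 = -2975/4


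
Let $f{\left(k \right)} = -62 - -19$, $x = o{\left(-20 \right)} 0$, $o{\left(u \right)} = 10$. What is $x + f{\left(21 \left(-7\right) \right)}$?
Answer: $-43$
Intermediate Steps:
$x = 0$ ($x = 10 \cdot 0 = 0$)
$f{\left(k \right)} = -43$ ($f{\left(k \right)} = -62 + 19 = -43$)
$x + f{\left(21 \left(-7\right) \right)} = 0 - 43 = -43$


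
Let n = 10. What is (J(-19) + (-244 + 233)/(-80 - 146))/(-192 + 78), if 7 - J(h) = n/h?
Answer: -32527/489516 ≈ -0.066447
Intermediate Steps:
J(h) = 7 - 10/h
(J(-19) + (-244 + 233)/(-80 - 146))/(-192 + 78) = ((7 - 10/(-19)) + (-244 + 233)/(-80 - 146))/(-192 + 78) = ((7 - 10*(-1/19)) - 11/(-226))/(-114) = ((7 + 10/19) - 11*(-1/226))*(-1/114) = (143/19 + 11/226)*(-1/114) = (32527/4294)*(-1/114) = -32527/489516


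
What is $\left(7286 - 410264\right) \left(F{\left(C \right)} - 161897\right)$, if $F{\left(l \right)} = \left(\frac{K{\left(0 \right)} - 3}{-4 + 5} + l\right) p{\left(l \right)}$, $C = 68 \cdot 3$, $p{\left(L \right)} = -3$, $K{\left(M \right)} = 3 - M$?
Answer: $65487551802$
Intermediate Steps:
$C = 204$
$F{\left(l \right)} = - 3 l$ ($F{\left(l \right)} = \left(\frac{\left(3 - 0\right) - 3}{-4 + 5} + l\right) \left(-3\right) = \left(\frac{\left(3 + 0\right) - 3}{1} + l\right) \left(-3\right) = \left(\left(3 - 3\right) 1 + l\right) \left(-3\right) = \left(0 \cdot 1 + l\right) \left(-3\right) = \left(0 + l\right) \left(-3\right) = l \left(-3\right) = - 3 l$)
$\left(7286 - 410264\right) \left(F{\left(C \right)} - 161897\right) = \left(7286 - 410264\right) \left(\left(-3\right) 204 - 161897\right) = - 402978 \left(-612 - 161897\right) = \left(-402978\right) \left(-162509\right) = 65487551802$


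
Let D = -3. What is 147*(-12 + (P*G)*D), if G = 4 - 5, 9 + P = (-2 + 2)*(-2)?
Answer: -5733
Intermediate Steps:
P = -9 (P = -9 + (-2 + 2)*(-2) = -9 + 0*(-2) = -9 + 0 = -9)
G = -1
147*(-12 + (P*G)*D) = 147*(-12 - 9*(-1)*(-3)) = 147*(-12 + 9*(-3)) = 147*(-12 - 27) = 147*(-39) = -5733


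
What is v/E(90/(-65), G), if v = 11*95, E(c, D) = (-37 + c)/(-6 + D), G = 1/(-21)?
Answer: 1725295/10479 ≈ 164.64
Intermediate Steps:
G = -1/21 ≈ -0.047619
E(c, D) = (-37 + c)/(-6 + D)
v = 1045
v/E(90/(-65), G) = 1045/(((-37 + 90/(-65))/(-6 - 1/21))) = 1045/(((-37 + 90*(-1/65))/(-127/21))) = 1045/((-21*(-37 - 18/13)/127)) = 1045/((-21/127*(-499/13))) = 1045/(10479/1651) = 1045*(1651/10479) = 1725295/10479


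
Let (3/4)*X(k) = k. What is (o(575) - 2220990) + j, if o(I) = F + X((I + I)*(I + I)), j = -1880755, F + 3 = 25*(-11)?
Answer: -7016069/3 ≈ -2.3387e+6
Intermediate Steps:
X(k) = 4*k/3
F = -278 (F = -3 + 25*(-11) = -3 - 275 = -278)
o(I) = -278 + 16*I²/3 (o(I) = -278 + 4*((I + I)*(I + I))/3 = -278 + 4*((2*I)*(2*I))/3 = -278 + 4*(4*I²)/3 = -278 + 16*I²/3)
(o(575) - 2220990) + j = ((-278 + (16/3)*575²) - 2220990) - 1880755 = ((-278 + (16/3)*330625) - 2220990) - 1880755 = ((-278 + 5290000/3) - 2220990) - 1880755 = (5289166/3 - 2220990) - 1880755 = -1373804/3 - 1880755 = -7016069/3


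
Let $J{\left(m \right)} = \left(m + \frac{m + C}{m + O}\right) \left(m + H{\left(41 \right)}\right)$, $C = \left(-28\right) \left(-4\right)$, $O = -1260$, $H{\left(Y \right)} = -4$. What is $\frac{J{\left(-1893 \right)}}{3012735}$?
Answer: $\frac{11319110656}{9499153455} \approx 1.1916$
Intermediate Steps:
$C = 112$
$J{\left(m \right)} = \left(-4 + m\right) \left(m + \frac{112 + m}{-1260 + m}\right)$ ($J{\left(m \right)} = \left(m + \frac{m + 112}{m - 1260}\right) \left(m - 4\right) = \left(m + \frac{112 + m}{-1260 + m}\right) \left(-4 + m\right) = \left(-4 + m\right) \left(m + \frac{112 + m}{-1260 + m}\right)$)
$\frac{J{\left(-1893 \right)}}{3012735} = \frac{\frac{1}{-1260 - 1893} \left(-448 + \left(-1893\right)^{3} - 1263 \left(-1893\right)^{2} + 5148 \left(-1893\right)\right)}{3012735} = \frac{-448 - 6783468957 - 4525896087 - 9745164}{-3153} \cdot \frac{1}{3012735} = - \frac{-448 - 6783468957 - 4525896087 - 9745164}{3153} \cdot \frac{1}{3012735} = \left(- \frac{1}{3153}\right) \left(-11319110656\right) \frac{1}{3012735} = \frac{11319110656}{3153} \cdot \frac{1}{3012735} = \frac{11319110656}{9499153455}$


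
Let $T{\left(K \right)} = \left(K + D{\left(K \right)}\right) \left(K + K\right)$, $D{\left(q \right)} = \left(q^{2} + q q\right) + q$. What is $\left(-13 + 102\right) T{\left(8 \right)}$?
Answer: $205056$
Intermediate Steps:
$D{\left(q \right)} = q + 2 q^{2}$ ($D{\left(q \right)} = \left(q^{2} + q^{2}\right) + q = 2 q^{2} + q = q + 2 q^{2}$)
$T{\left(K \right)} = 2 K \left(K + K \left(1 + 2 K\right)\right)$ ($T{\left(K \right)} = \left(K + K \left(1 + 2 K\right)\right) \left(K + K\right) = \left(K + K \left(1 + 2 K\right)\right) 2 K = 2 K \left(K + K \left(1 + 2 K\right)\right)$)
$\left(-13 + 102\right) T{\left(8 \right)} = \left(-13 + 102\right) 4 \cdot 8^{2} \left(1 + 8\right) = 89 \cdot 4 \cdot 64 \cdot 9 = 89 \cdot 2304 = 205056$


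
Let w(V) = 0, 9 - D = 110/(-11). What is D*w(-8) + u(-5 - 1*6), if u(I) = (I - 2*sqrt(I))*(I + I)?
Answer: 242 + 44*I*sqrt(11) ≈ 242.0 + 145.93*I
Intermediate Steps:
D = 19 (D = 9 - 110/(-11) = 9 - 110*(-1)/11 = 9 - 1*(-10) = 9 + 10 = 19)
u(I) = 2*I*(I - 2*sqrt(I)) (u(I) = (I - 2*sqrt(I))*(2*I) = 2*I*(I - 2*sqrt(I)))
D*w(-8) + u(-5 - 1*6) = 19*0 + (-4*(-5 - 1*6)**(3/2) + 2*(-5 - 1*6)**2) = 0 + (-4*(-5 - 6)**(3/2) + 2*(-5 - 6)**2) = 0 + (-(-44)*I*sqrt(11) + 2*(-11)**2) = 0 + (-(-44)*I*sqrt(11) + 2*121) = 0 + (44*I*sqrt(11) + 242) = 0 + (242 + 44*I*sqrt(11)) = 242 + 44*I*sqrt(11)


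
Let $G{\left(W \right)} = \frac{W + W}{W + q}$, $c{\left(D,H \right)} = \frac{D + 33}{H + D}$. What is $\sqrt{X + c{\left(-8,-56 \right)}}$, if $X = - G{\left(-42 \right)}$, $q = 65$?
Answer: $\frac{\sqrt{110423}}{184} \approx 1.806$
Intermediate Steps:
$c{\left(D,H \right)} = \frac{33 + D}{D + H}$
$G{\left(W \right)} = \frac{2 W}{65 + W}$ ($G{\left(W \right)} = \frac{W + W}{W + 65} = \frac{2 W}{65 + W}$)
$X = \frac{84}{23}$ ($X = - \frac{2 \left(-42\right)}{65 - 42} = - \frac{2 \left(-42\right)}{23} = \left(-1\right) \left(- \frac{84}{23}\right) = \frac{84}{23} \approx 3.6522$)
$\sqrt{X + c{\left(-8,-56 \right)}} = \sqrt{\frac{84}{23} + \frac{33 - 8}{-8 - 56}} = \sqrt{\frac{84}{23} + \frac{1}{-64} \cdot 25} = \sqrt{\frac{84}{23} - \frac{25}{64}} = \sqrt{\frac{4801}{1472}} = \frac{\sqrt{110423}}{184}$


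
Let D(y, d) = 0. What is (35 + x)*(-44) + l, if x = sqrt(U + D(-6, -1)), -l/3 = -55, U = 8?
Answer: -1375 - 88*sqrt(2) ≈ -1499.5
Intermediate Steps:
l = 165 (l = -3*(-55) = 165)
x = 2*sqrt(2) (x = sqrt(8 + 0) = sqrt(8) = 2*sqrt(2) ≈ 2.8284)
(35 + x)*(-44) + l = (35 + 2*sqrt(2))*(-44) + 165 = (-1540 - 88*sqrt(2)) + 165 = -1375 - 88*sqrt(2)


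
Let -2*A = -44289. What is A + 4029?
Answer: 52347/2 ≈ 26174.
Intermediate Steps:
A = 44289/2 (A = -½*(-44289) = 44289/2 ≈ 22145.)
A + 4029 = 44289/2 + 4029 = 52347/2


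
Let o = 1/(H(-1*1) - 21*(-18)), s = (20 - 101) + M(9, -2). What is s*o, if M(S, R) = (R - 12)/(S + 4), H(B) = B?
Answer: -1067/4901 ≈ -0.21771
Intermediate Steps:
M(S, R) = (-12 + R)/(4 + S)
s = -1067/13 (s = (20 - 101) + (-12 - 2)/(4 + 9) = -81 - 14/13 = -1067/13 ≈ -82.077)
o = 1/377 (o = 1/(-1*1 - 21*(-18)) = 1/(-1 + 378) = 1/377 ≈ 0.0026525)
s*o = -1067/13*1/377 = -1067/4901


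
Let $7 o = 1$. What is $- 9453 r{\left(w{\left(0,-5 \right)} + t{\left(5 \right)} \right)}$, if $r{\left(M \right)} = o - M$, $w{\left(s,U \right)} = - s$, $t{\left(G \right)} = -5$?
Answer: $- \frac{340308}{7} \approx -48615.0$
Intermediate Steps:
$o = \frac{1}{7}$ ($o = \frac{1}{7} \cdot 1 = \frac{1}{7} \approx 0.14286$)
$r{\left(M \right)} = \frac{1}{7} - M$
$- 9453 r{\left(w{\left(0,-5 \right)} + t{\left(5 \right)} \right)} = - 9453 \left(\frac{1}{7} - \left(\left(-1\right) 0 - 5\right)\right) = - 9453 \left(\frac{1}{7} - \left(0 - 5\right)\right) = - 9453 \left(\frac{1}{7} - -5\right) = - 9453 \left(\frac{1}{7} + 5\right) = \left(-9453\right) \frac{36}{7} = - \frac{340308}{7}$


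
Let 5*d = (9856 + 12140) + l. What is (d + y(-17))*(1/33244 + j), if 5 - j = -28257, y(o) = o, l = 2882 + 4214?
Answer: 27253292734503/166220 ≈ 1.6396e+8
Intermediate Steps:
l = 7096
j = 28262 (j = 5 - 1*(-28257) = 5 + 28257 = 28262)
d = 29092/5 (d = ((9856 + 12140) + 7096)/5 = (21996 + 7096)/5 = (⅕)*29092 = 29092/5 ≈ 5818.4)
(d + y(-17))*(1/33244 + j) = (29092/5 - 17)*(1/33244 + 28262) = 29007*(1/33244 + 28262)/5 = (29007/5)*(939541929/33244) = 27253292734503/166220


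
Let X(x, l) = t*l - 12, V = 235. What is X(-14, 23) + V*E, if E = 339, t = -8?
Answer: 79469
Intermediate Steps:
X(x, l) = -12 - 8*l (X(x, l) = -8*l - 12 = -12 - 8*l)
X(-14, 23) + V*E = (-12 - 8*23) + 235*339 = (-12 - 184) + 79665 = -196 + 79665 = 79469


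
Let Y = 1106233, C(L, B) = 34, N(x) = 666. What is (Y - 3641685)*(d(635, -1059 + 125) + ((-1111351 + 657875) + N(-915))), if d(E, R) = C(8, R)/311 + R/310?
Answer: 55343455839494684/48205 ≈ 1.1481e+12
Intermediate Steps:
d(E, R) = 34/311 + R/310
(Y - 3641685)*(d(635, -1059 + 125) + ((-1111351 + 657875) + N(-915))) = (1106233 - 3641685)*((34/311 + (-1059 + 125)/310) + ((-1111351 + 657875) + 666)) = -2535452*((34/311 + (1/310)*(-934)) + (-453476 + 666)) = -2535452*((34/311 - 467/155) - 452810) = -2535452*(-139967/48205 - 452810) = -2535452*(-21827846017/48205) = 55343455839494684/48205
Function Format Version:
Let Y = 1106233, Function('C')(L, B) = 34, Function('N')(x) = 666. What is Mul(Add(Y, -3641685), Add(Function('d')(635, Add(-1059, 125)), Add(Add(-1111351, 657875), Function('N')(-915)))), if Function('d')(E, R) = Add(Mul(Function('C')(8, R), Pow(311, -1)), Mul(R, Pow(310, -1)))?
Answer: Rational(55343455839494684, 48205) ≈ 1.1481e+12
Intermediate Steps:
Function('d')(E, R) = Add(Rational(34, 311), Mul(Rational(1, 310), R)) (Function('d')(E, R) = Add(Mul(34, Pow(311, -1)), Mul(R, Pow(310, -1))) = Add(Mul(34, Rational(1, 311)), Mul(R, Rational(1, 310))) = Add(Rational(34, 311), Mul(Rational(1, 310), R)))
Mul(Add(Y, -3641685), Add(Function('d')(635, Add(-1059, 125)), Add(Add(-1111351, 657875), Function('N')(-915)))) = Mul(Add(1106233, -3641685), Add(Add(Rational(34, 311), Mul(Rational(1, 310), Add(-1059, 125))), Add(Add(-1111351, 657875), 666))) = Mul(-2535452, Add(Add(Rational(34, 311), Mul(Rational(1, 310), -934)), Add(-453476, 666))) = Mul(-2535452, Add(Add(Rational(34, 311), Rational(-467, 155)), -452810)) = Mul(-2535452, Add(Rational(-139967, 48205), -452810)) = Mul(-2535452, Rational(-21827846017, 48205)) = Rational(55343455839494684, 48205)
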